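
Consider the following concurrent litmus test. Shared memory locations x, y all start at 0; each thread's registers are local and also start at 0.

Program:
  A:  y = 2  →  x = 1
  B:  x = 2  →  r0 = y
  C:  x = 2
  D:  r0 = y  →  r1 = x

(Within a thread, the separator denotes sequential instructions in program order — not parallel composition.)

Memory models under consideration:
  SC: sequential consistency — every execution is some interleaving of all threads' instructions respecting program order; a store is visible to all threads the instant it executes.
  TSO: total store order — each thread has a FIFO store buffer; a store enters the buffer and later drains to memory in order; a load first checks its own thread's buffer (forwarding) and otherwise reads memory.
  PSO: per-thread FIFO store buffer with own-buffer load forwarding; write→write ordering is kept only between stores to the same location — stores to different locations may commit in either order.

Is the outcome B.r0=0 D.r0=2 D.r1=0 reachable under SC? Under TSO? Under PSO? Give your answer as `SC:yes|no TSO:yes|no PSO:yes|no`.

outcome vector order: (B.r0,D.r0,D.r1)
SC: 11 outcomes — {<0 0 0> <0 0 1> <0 0 2> <0 2 1> <0 2 2> <2 0 0> <2 0 1> <2 0 2> <2 2 0> <2 2 1> <2 2 2>}
TSO: 12 outcomes — {<0 0 0> <0 0 1> <0 0 2> <0 2 0> <0 2 1> <0 2 2> <2 0 0> <2 0 1> <2 0 2> <2 2 0> <2 2 1> <2 2 2>}
PSO: 12 outcomes — {<0 0 0> <0 0 1> <0 0 2> <0 2 0> <0 2 1> <0 2 2> <2 0 0> <2 0 1> <2 0 2> <2 2 0> <2 2 1> <2 2 2>}
target <0 2 0> ∈ {TSO,PSO}

SC:no TSO:yes PSO:yes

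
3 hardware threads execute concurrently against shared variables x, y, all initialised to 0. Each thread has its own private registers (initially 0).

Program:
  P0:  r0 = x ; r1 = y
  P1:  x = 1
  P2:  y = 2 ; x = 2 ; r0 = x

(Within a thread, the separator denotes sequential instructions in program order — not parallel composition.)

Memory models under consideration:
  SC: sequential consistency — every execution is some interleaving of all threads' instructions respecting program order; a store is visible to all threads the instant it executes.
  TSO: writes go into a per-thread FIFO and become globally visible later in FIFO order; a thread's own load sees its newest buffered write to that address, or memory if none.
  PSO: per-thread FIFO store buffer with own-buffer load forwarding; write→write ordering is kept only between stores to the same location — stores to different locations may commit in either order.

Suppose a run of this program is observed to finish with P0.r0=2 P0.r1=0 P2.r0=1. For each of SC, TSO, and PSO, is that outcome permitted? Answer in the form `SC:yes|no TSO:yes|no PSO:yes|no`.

outcome vector order: (P0.r0,P0.r1,P2.r0)
under SC → 0/0/1, 0/0/2, 0/2/1, 0/2/2, 1/0/2, 1/2/1, 1/2/2, 2/2/1, 2/2/2
under TSO → 0/0/1, 0/0/2, 0/2/1, 0/2/2, 1/0/2, 1/2/1, 1/2/2, 2/2/1, 2/2/2
under PSO → 0/0/1, 0/0/2, 0/2/1, 0/2/2, 1/0/1, 1/0/2, 1/2/1, 1/2/2, 2/0/1, 2/0/2, 2/2/1, 2/2/2
target 2/0/1 ∈ {PSO}

SC:no TSO:no PSO:yes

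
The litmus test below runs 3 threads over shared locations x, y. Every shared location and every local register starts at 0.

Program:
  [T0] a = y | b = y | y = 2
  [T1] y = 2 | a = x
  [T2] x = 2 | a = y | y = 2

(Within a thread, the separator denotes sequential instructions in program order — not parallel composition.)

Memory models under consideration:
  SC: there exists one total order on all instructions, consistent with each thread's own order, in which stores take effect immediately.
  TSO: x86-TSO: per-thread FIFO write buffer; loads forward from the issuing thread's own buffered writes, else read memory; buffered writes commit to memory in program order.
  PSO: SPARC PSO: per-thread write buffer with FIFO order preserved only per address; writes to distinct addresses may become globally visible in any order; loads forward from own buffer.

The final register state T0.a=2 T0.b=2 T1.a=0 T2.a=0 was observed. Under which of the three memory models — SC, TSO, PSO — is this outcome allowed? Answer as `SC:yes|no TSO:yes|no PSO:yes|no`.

SC:no TSO:yes PSO:yes

outcome vector order: (T0.a,T0.b,T1.a,T2.a)
under SC → <0 0 0 2>; <0 0 2 0>; <0 0 2 2>; <0 2 0 2>; <0 2 2 0>; <0 2 2 2>; <2 2 0 2>; <2 2 2 0>; <2 2 2 2>
under TSO → <0 0 0 0>; <0 0 0 2>; <0 0 2 0>; <0 0 2 2>; <0 2 0 0>; <0 2 0 2>; <0 2 2 0>; <0 2 2 2>; <2 2 0 0>; <2 2 0 2>; <2 2 2 0>; <2 2 2 2>
under PSO → <0 0 0 0>; <0 0 0 2>; <0 0 2 0>; <0 0 2 2>; <0 2 0 0>; <0 2 0 2>; <0 2 2 0>; <0 2 2 2>; <2 2 0 0>; <2 2 0 2>; <2 2 2 0>; <2 2 2 2>
target <2 2 0 0> ∈ {TSO,PSO}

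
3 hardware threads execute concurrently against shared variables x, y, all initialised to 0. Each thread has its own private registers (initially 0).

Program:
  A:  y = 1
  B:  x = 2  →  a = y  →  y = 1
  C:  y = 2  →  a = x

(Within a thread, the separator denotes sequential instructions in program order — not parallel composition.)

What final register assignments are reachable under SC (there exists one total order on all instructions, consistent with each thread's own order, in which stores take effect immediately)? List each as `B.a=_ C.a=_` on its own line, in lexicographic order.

outcome vector order: (B.a,C.a)
|SC outcomes| = 5

B.a=0 C.a=2
B.a=1 C.a=0
B.a=1 C.a=2
B.a=2 C.a=0
B.a=2 C.a=2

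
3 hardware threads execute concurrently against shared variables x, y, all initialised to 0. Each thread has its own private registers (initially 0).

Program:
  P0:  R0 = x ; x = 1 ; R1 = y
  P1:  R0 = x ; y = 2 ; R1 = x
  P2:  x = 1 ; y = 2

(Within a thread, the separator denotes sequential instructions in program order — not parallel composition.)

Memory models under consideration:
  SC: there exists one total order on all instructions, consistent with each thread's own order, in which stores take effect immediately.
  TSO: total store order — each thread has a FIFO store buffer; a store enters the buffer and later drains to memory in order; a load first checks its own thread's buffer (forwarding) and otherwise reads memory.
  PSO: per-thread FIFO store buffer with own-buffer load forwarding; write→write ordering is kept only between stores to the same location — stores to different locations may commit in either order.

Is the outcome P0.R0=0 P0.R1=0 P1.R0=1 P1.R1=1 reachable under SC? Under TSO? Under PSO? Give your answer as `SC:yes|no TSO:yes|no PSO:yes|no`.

outcome vector order: (P0.R0,P0.R1,P1.R0,P1.R1)
[SC] allowed = {<0 0 0 1>; <0 0 1 1>; <0 2 0 0>; <0 2 0 1>; <0 2 1 1>; <1 0 0 1>; <1 0 1 1>; <1 2 0 0>; <1 2 0 1>; <1 2 1 1>}
[TSO] allowed = {<0 0 0 0>; <0 0 0 1>; <0 0 1 1>; <0 2 0 0>; <0 2 0 1>; <0 2 1 1>; <1 0 0 0>; <1 0 0 1>; <1 0 1 1>; <1 2 0 0>; <1 2 0 1>; <1 2 1 1>}
[PSO] allowed = {<0 0 0 0>; <0 0 0 1>; <0 0 1 1>; <0 2 0 0>; <0 2 0 1>; <0 2 1 1>; <1 0 0 0>; <1 0 0 1>; <1 0 1 1>; <1 2 0 0>; <1 2 0 1>; <1 2 1 1>}
target <0 0 1 1> ∈ {SC,TSO,PSO}

SC:yes TSO:yes PSO:yes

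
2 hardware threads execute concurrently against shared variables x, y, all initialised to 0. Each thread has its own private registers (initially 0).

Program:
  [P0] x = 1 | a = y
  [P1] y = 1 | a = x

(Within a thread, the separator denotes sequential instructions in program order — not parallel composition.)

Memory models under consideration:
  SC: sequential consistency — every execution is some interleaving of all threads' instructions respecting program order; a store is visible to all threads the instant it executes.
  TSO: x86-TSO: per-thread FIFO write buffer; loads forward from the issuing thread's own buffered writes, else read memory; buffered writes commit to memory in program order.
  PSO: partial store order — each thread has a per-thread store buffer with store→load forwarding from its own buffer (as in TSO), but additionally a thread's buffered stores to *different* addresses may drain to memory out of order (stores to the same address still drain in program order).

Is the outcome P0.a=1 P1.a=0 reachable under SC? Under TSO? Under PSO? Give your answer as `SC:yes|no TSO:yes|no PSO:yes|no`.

outcome vector order: (P0.a,P1.a)
SC: 3 outcomes — {<0 1> <1 0> <1 1>}
TSO: 4 outcomes — {<0 0> <0 1> <1 0> <1 1>}
PSO: 4 outcomes — {<0 0> <0 1> <1 0> <1 1>}
target <1 0> ∈ {SC,TSO,PSO}

SC:yes TSO:yes PSO:yes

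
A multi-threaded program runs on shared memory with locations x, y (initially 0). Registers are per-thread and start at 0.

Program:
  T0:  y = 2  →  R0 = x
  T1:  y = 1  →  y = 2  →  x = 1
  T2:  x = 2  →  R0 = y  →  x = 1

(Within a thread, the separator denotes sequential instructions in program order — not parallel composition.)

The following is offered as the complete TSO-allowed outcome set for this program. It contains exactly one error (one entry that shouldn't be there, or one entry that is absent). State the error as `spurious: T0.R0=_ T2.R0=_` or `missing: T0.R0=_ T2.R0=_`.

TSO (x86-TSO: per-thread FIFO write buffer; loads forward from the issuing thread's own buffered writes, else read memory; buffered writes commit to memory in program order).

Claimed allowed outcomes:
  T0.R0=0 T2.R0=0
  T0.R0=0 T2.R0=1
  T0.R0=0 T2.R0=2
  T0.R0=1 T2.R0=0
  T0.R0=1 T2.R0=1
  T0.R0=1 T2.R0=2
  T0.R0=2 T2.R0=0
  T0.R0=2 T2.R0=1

outcome vector order: (T0.R0,T2.R0)
TSO: 9 outcomes — {(0,0) (0,1) (0,2) (1,0) (1,1) (1,2) (2,0) (2,1) (2,2)}
TSO∖claimed = {(2,2)}

missing: T0.R0=2 T2.R0=2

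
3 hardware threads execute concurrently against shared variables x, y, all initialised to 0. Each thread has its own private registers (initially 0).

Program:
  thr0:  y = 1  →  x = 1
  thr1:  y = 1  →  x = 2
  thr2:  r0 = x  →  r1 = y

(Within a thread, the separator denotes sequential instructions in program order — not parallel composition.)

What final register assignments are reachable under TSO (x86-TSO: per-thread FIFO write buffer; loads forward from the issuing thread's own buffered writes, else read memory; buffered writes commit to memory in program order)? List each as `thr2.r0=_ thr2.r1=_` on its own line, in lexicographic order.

thr2.r0=0 thr2.r1=0
thr2.r0=0 thr2.r1=1
thr2.r0=1 thr2.r1=1
thr2.r0=2 thr2.r1=1

outcome vector order: (thr2.r0,thr2.r1)
|TSO outcomes| = 4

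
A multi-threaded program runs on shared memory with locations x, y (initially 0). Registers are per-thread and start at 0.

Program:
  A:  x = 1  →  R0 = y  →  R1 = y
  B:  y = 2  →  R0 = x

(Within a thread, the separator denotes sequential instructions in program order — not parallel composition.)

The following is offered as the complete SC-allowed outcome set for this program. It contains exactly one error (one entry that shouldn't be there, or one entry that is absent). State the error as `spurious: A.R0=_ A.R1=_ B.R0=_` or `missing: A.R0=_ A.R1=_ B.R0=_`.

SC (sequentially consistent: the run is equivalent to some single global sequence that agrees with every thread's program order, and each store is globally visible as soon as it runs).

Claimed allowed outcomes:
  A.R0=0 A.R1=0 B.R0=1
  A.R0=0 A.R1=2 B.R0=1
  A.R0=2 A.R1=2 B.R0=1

outcome vector order: (A.R0,A.R1,B.R0)
SC (4): 0/0/1; 0/2/1; 2/2/0; 2/2/1
SC∖claimed = {2/2/0}

missing: A.R0=2 A.R1=2 B.R0=0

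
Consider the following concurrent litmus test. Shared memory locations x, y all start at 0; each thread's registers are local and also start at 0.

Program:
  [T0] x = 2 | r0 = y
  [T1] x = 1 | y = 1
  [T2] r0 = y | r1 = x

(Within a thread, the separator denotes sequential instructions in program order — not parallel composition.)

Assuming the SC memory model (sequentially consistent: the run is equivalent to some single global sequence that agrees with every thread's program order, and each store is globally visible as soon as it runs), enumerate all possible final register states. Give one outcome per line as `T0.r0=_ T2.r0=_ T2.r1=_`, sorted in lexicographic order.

outcome vector order: (T0.r0,T2.r0,T2.r1)
|SC outcomes| = 10

T0.r0=0 T2.r0=0 T2.r1=0
T0.r0=0 T2.r0=0 T2.r1=1
T0.r0=0 T2.r0=0 T2.r1=2
T0.r0=0 T2.r0=1 T2.r1=1
T0.r0=0 T2.r0=1 T2.r1=2
T0.r0=1 T2.r0=0 T2.r1=0
T0.r0=1 T2.r0=0 T2.r1=1
T0.r0=1 T2.r0=0 T2.r1=2
T0.r0=1 T2.r0=1 T2.r1=1
T0.r0=1 T2.r0=1 T2.r1=2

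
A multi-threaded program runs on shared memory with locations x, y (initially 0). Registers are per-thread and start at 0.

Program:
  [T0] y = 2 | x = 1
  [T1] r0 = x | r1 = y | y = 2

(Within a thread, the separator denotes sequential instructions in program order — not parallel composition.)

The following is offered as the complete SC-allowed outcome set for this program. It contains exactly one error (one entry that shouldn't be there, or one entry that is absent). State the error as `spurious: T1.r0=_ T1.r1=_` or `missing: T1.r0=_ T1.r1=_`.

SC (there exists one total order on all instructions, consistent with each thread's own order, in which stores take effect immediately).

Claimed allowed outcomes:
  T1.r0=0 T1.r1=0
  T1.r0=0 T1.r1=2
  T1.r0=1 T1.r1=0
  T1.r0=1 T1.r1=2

spurious: T1.r0=1 T1.r1=0

outcome vector order: (T1.r0,T1.r1)
SC: 3 outcomes — {(0,0); (0,2); (1,2)}
claimed∖SC = {(1,0)}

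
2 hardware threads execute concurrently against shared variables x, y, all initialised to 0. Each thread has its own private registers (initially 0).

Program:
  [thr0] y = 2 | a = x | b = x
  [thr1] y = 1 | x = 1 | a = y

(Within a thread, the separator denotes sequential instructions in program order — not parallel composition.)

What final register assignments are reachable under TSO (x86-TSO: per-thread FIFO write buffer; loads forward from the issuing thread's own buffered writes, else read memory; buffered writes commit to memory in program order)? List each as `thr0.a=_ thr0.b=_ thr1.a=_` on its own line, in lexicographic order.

thr0.a=0 thr0.b=0 thr1.a=1
thr0.a=0 thr0.b=0 thr1.a=2
thr0.a=0 thr0.b=1 thr1.a=1
thr0.a=0 thr0.b=1 thr1.a=2
thr0.a=1 thr0.b=1 thr1.a=1
thr0.a=1 thr0.b=1 thr1.a=2

outcome vector order: (thr0.a,thr0.b,thr1.a)
|TSO outcomes| = 6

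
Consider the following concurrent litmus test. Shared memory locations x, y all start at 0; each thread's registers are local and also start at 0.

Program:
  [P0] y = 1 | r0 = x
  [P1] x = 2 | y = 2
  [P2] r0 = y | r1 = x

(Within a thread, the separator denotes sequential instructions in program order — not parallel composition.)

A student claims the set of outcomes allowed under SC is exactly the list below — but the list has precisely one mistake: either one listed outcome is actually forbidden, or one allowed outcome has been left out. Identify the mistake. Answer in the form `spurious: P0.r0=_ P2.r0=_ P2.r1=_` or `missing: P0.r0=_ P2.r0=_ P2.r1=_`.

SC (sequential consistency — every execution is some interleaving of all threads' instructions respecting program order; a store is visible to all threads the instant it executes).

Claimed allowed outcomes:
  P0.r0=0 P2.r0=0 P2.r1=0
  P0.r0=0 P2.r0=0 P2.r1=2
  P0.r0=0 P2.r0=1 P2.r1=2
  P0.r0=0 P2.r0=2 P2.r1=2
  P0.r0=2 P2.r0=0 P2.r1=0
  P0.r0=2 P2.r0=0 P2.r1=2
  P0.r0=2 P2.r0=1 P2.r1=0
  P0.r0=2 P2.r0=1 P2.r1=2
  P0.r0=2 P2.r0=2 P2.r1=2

outcome vector order: (P0.r0,P2.r0,P2.r1)
under SC → <0 0 0> <0 0 2> <0 1 0> <0 1 2> <0 2 2> <2 0 0> <2 0 2> <2 1 0> <2 1 2> <2 2 2>
SC∖claimed = {<0 1 0>}

missing: P0.r0=0 P2.r0=1 P2.r1=0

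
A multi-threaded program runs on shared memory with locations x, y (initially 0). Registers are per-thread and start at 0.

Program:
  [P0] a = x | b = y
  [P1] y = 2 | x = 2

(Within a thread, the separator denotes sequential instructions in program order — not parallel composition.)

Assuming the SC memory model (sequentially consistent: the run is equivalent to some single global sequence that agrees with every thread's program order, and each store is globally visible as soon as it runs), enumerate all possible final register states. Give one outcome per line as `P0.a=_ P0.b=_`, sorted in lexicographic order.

P0.a=0 P0.b=0
P0.a=0 P0.b=2
P0.a=2 P0.b=2

outcome vector order: (P0.a,P0.b)
|SC outcomes| = 3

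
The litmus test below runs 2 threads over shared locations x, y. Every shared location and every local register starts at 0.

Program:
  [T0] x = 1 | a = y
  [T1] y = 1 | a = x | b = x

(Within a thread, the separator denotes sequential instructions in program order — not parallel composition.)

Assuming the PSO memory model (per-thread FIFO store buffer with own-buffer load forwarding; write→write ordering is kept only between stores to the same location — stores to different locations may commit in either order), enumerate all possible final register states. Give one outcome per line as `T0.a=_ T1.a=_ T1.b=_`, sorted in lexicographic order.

T0.a=0 T1.a=0 T1.b=0
T0.a=0 T1.a=0 T1.b=1
T0.a=0 T1.a=1 T1.b=1
T0.a=1 T1.a=0 T1.b=0
T0.a=1 T1.a=0 T1.b=1
T0.a=1 T1.a=1 T1.b=1

outcome vector order: (T0.a,T1.a,T1.b)
|PSO outcomes| = 6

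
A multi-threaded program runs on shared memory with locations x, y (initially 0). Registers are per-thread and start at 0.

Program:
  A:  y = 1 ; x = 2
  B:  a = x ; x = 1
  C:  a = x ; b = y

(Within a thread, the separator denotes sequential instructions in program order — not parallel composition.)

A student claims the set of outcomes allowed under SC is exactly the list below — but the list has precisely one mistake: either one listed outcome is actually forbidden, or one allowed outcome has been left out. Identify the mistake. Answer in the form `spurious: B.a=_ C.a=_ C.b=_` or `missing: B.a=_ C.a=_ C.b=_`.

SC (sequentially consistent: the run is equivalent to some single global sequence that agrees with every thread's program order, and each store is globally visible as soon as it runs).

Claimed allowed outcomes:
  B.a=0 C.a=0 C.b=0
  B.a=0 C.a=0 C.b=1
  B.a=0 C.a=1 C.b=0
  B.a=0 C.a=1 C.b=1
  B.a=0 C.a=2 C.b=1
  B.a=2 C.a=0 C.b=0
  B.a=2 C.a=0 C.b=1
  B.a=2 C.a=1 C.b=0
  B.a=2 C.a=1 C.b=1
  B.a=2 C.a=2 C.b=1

outcome vector order: (B.a,C.a,C.b)
under SC → 0/0/0; 0/0/1; 0/1/0; 0/1/1; 0/2/1; 2/0/0; 2/0/1; 2/1/1; 2/2/1
claimed∖SC = {2/1/0}

spurious: B.a=2 C.a=1 C.b=0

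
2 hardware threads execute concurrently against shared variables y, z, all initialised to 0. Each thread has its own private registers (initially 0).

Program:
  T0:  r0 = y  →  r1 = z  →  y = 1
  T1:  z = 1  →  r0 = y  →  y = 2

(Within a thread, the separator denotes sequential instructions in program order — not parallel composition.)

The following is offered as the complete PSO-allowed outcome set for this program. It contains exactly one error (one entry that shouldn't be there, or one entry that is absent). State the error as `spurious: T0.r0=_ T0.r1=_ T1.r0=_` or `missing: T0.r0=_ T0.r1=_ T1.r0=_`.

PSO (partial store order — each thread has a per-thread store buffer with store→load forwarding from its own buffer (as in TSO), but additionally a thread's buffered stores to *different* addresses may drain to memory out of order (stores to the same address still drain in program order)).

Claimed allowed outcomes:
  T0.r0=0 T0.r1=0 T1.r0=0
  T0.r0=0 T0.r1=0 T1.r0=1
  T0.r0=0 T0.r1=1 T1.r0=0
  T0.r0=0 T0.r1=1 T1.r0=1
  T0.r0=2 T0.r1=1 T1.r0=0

missing: T0.r0=2 T0.r1=0 T1.r0=0

outcome vector order: (T0.r0,T0.r1,T1.r0)
[PSO] allowed = {000, 001, 010, 011, 200, 210}
PSO∖claimed = {200}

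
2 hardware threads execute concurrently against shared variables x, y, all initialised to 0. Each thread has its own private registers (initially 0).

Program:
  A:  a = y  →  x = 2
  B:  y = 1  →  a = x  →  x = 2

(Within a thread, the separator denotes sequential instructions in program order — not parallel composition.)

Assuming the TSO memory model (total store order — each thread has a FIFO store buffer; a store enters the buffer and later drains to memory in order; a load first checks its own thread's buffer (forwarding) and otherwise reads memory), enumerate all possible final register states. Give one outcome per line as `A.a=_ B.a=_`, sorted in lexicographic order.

outcome vector order: (A.a,B.a)
|TSO outcomes| = 4

A.a=0 B.a=0
A.a=0 B.a=2
A.a=1 B.a=0
A.a=1 B.a=2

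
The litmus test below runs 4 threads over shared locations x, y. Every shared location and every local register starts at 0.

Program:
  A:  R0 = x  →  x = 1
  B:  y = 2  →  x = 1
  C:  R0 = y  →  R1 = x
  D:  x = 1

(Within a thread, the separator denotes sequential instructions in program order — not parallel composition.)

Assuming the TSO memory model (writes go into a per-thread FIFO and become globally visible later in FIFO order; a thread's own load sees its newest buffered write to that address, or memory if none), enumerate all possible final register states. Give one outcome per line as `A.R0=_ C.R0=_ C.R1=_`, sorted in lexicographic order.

outcome vector order: (A.R0,C.R0,C.R1)
|TSO outcomes| = 8

A.R0=0 C.R0=0 C.R1=0
A.R0=0 C.R0=0 C.R1=1
A.R0=0 C.R0=2 C.R1=0
A.R0=0 C.R0=2 C.R1=1
A.R0=1 C.R0=0 C.R1=0
A.R0=1 C.R0=0 C.R1=1
A.R0=1 C.R0=2 C.R1=0
A.R0=1 C.R0=2 C.R1=1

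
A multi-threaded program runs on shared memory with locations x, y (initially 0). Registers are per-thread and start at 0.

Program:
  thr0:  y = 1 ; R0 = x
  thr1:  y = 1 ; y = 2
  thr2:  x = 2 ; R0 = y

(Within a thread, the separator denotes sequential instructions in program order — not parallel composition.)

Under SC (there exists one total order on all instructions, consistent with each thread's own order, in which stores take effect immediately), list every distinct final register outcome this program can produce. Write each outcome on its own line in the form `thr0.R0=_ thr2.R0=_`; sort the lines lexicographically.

thr0.R0=0 thr2.R0=1
thr0.R0=0 thr2.R0=2
thr0.R0=2 thr2.R0=0
thr0.R0=2 thr2.R0=1
thr0.R0=2 thr2.R0=2

outcome vector order: (thr0.R0,thr2.R0)
|SC outcomes| = 5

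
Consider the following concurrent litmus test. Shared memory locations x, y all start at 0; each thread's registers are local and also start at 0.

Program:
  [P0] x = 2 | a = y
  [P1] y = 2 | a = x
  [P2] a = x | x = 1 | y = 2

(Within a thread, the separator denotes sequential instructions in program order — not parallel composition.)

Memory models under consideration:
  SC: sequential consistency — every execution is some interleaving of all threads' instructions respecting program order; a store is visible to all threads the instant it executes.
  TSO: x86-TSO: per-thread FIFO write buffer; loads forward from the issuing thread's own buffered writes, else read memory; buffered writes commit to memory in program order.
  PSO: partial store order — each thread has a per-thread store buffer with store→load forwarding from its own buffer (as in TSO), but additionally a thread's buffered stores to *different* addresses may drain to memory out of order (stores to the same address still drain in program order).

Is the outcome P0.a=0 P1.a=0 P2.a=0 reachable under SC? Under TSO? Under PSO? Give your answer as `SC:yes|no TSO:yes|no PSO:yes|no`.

outcome vector order: (P0.a,P1.a,P2.a)
under SC → 0/1/0, 0/1/2, 0/2/0, 0/2/2, 2/0/0, 2/0/2, 2/1/0, 2/1/2, 2/2/0, 2/2/2
under TSO → 0/0/0, 0/0/2, 0/1/0, 0/1/2, 0/2/0, 0/2/2, 2/0/0, 2/0/2, 2/1/0, 2/1/2, 2/2/0, 2/2/2
under PSO → 0/0/0, 0/0/2, 0/1/0, 0/1/2, 0/2/0, 0/2/2, 2/0/0, 2/0/2, 2/1/0, 2/1/2, 2/2/0, 2/2/2
target 0/0/0 ∈ {TSO,PSO}

SC:no TSO:yes PSO:yes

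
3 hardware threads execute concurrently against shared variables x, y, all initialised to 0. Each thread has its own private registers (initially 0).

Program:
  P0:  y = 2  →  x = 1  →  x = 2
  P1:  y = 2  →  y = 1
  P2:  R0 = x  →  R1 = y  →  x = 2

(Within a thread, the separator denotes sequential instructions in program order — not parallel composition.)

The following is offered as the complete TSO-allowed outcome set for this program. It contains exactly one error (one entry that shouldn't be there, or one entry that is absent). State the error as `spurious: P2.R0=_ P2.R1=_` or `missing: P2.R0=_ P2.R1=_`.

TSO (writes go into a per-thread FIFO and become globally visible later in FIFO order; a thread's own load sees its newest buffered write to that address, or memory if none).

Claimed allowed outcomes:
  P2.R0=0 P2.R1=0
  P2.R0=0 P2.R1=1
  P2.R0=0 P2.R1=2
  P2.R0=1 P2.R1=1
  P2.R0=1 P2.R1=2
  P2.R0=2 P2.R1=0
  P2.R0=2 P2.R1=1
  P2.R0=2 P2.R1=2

outcome vector order: (P2.R0,P2.R1)
TSO (7): 00; 01; 02; 11; 12; 21; 22
claimed∖TSO = {20}

spurious: P2.R0=2 P2.R1=0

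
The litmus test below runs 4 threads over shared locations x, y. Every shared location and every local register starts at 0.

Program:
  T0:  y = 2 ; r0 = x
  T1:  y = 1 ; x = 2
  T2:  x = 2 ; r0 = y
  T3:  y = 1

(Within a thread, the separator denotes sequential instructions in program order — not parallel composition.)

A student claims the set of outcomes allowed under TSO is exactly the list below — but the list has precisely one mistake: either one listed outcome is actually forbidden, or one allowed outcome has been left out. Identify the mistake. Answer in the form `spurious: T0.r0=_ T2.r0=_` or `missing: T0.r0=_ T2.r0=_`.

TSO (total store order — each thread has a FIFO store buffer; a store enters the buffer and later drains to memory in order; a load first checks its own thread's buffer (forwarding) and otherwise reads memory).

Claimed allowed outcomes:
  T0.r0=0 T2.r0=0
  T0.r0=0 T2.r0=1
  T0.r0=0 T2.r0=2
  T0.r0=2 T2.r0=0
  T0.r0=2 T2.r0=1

missing: T0.r0=2 T2.r0=2

outcome vector order: (T0.r0,T2.r0)
[TSO] allowed = {0/0; 0/1; 0/2; 2/0; 2/1; 2/2}
TSO∖claimed = {2/2}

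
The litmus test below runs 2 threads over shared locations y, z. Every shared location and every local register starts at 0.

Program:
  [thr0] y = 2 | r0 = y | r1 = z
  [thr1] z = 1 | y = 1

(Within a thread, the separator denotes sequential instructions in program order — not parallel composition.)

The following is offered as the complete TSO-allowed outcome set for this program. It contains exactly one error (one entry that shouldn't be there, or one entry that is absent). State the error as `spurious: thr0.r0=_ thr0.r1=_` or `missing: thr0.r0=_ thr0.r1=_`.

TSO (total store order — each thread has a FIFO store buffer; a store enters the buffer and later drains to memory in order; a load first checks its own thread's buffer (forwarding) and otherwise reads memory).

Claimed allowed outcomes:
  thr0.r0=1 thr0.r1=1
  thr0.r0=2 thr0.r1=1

outcome vector order: (thr0.r0,thr0.r1)
under TSO → <1 1>; <2 0>; <2 1>
TSO∖claimed = {<2 0>}

missing: thr0.r0=2 thr0.r1=0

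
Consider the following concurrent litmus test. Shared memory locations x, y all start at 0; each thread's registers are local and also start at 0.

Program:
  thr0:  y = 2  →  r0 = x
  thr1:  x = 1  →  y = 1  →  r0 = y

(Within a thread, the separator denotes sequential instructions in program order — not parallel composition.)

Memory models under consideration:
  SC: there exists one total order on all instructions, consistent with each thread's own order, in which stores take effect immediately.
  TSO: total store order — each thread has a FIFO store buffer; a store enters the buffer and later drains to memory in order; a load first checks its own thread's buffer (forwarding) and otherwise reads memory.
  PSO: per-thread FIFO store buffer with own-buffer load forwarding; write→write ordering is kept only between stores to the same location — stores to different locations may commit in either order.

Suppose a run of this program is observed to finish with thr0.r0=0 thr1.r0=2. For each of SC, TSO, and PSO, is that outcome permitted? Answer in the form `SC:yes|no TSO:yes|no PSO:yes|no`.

outcome vector order: (thr0.r0,thr1.r0)
[SC] allowed = {(0,1) (1,1) (1,2)}
[TSO] allowed = {(0,1) (0,2) (1,1) (1,2)}
[PSO] allowed = {(0,1) (0,2) (1,1) (1,2)}
target (0,2) ∈ {TSO,PSO}

SC:no TSO:yes PSO:yes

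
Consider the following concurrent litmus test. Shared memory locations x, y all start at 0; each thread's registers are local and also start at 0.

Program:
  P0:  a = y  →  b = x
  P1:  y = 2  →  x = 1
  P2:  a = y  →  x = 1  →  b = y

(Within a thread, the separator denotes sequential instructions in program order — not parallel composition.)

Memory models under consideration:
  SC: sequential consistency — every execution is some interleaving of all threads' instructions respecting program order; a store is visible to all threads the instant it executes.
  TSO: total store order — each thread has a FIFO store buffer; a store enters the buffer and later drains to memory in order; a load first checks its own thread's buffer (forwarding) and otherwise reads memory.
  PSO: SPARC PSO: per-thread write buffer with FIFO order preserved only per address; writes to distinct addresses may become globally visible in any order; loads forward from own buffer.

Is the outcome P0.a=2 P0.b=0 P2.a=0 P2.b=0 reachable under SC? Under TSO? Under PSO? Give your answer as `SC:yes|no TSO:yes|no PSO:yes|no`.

SC:no TSO:yes PSO:yes

outcome vector order: (P0.a,P0.b,P2.a,P2.b)
SC: 11 outcomes — {<0 0 0 0>; <0 0 0 2>; <0 0 2 2>; <0 1 0 0>; <0 1 0 2>; <0 1 2 2>; <2 0 0 2>; <2 0 2 2>; <2 1 0 0>; <2 1 0 2>; <2 1 2 2>}
TSO: 12 outcomes — {<0 0 0 0>; <0 0 0 2>; <0 0 2 2>; <0 1 0 0>; <0 1 0 2>; <0 1 2 2>; <2 0 0 0>; <2 0 0 2>; <2 0 2 2>; <2 1 0 0>; <2 1 0 2>; <2 1 2 2>}
PSO: 12 outcomes — {<0 0 0 0>; <0 0 0 2>; <0 0 2 2>; <0 1 0 0>; <0 1 0 2>; <0 1 2 2>; <2 0 0 0>; <2 0 0 2>; <2 0 2 2>; <2 1 0 0>; <2 1 0 2>; <2 1 2 2>}
target <2 0 0 0> ∈ {TSO,PSO}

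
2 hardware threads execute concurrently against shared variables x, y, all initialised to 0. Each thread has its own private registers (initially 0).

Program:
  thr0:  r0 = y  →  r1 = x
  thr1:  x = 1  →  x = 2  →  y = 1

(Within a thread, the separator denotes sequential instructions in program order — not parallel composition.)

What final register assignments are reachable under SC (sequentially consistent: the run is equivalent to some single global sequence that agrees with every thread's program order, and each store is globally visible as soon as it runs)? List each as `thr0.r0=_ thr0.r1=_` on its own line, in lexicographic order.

outcome vector order: (thr0.r0,thr0.r1)
|SC outcomes| = 4

thr0.r0=0 thr0.r1=0
thr0.r0=0 thr0.r1=1
thr0.r0=0 thr0.r1=2
thr0.r0=1 thr0.r1=2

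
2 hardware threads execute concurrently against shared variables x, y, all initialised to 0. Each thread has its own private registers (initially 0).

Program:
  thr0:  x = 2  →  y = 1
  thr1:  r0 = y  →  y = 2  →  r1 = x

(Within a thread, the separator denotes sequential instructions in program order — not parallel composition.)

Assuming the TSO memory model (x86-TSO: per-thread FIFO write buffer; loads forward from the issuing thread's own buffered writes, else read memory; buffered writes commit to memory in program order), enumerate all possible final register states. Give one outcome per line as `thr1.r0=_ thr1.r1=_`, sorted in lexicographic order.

outcome vector order: (thr1.r0,thr1.r1)
|TSO outcomes| = 3

thr1.r0=0 thr1.r1=0
thr1.r0=0 thr1.r1=2
thr1.r0=1 thr1.r1=2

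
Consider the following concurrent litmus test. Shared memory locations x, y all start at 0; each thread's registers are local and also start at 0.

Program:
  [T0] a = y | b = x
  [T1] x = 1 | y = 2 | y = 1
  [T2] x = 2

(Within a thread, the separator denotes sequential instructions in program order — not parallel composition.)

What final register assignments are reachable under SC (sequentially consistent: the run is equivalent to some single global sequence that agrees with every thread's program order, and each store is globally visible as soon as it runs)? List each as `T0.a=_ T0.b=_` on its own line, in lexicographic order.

T0.a=0 T0.b=0
T0.a=0 T0.b=1
T0.a=0 T0.b=2
T0.a=1 T0.b=1
T0.a=1 T0.b=2
T0.a=2 T0.b=1
T0.a=2 T0.b=2

outcome vector order: (T0.a,T0.b)
|SC outcomes| = 7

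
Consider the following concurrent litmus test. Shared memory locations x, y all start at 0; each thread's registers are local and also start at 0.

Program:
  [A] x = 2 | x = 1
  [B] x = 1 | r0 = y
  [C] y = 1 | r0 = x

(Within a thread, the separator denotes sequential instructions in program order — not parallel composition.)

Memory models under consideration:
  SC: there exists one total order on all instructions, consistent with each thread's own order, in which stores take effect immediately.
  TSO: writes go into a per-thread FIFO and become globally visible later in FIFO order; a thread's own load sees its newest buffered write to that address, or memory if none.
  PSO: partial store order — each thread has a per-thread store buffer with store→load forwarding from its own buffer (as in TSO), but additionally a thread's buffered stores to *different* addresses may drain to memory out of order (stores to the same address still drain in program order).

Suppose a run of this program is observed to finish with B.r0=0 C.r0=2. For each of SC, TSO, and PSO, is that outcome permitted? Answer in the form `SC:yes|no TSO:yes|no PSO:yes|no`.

outcome vector order: (B.r0,C.r0)
under SC → <0 1>; <0 2>; <1 0>; <1 1>; <1 2>
under TSO → <0 0>; <0 1>; <0 2>; <1 0>; <1 1>; <1 2>
under PSO → <0 0>; <0 1>; <0 2>; <1 0>; <1 1>; <1 2>
target <0 2> ∈ {SC,TSO,PSO}

SC:yes TSO:yes PSO:yes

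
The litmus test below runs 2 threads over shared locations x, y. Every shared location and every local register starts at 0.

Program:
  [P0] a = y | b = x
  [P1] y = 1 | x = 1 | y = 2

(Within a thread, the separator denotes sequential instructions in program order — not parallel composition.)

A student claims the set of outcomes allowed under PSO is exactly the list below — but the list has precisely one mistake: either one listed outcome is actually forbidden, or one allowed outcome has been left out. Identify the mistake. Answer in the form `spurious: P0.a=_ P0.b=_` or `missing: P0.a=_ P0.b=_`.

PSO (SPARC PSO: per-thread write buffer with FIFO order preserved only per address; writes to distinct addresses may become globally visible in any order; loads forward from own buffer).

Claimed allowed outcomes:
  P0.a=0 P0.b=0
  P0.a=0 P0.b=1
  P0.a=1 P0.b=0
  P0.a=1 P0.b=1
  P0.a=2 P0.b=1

outcome vector order: (P0.a,P0.b)
PSO: 6 outcomes — {<0 0> <0 1> <1 0> <1 1> <2 0> <2 1>}
PSO∖claimed = {<2 0>}

missing: P0.a=2 P0.b=0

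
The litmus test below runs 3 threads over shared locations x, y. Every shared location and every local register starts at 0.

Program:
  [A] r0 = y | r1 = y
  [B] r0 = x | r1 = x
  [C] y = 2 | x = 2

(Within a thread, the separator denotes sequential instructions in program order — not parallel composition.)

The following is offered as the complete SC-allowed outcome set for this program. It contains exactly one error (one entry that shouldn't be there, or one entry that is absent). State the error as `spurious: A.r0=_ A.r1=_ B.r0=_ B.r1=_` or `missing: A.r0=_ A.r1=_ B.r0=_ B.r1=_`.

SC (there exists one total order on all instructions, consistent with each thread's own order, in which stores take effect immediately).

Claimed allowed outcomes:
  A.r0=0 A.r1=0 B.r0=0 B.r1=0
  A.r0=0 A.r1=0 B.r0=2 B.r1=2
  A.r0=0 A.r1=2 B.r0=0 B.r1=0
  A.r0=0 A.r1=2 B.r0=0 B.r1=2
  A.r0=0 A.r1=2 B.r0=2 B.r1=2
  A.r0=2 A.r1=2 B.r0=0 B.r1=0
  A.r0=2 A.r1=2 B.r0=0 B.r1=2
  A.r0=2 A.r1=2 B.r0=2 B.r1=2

missing: A.r0=0 A.r1=0 B.r0=0 B.r1=2

outcome vector order: (A.r0,A.r1,B.r0,B.r1)
under SC → 0/0/0/0; 0/0/0/2; 0/0/2/2; 0/2/0/0; 0/2/0/2; 0/2/2/2; 2/2/0/0; 2/2/0/2; 2/2/2/2
SC∖claimed = {0/0/0/2}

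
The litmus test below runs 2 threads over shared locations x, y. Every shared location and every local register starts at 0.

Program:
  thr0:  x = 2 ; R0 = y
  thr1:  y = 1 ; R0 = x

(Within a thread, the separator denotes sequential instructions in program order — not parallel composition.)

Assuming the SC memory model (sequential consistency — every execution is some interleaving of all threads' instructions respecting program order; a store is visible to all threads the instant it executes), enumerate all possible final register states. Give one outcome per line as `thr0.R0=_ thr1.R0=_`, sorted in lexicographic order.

thr0.R0=0 thr1.R0=2
thr0.R0=1 thr1.R0=0
thr0.R0=1 thr1.R0=2

outcome vector order: (thr0.R0,thr1.R0)
|SC outcomes| = 3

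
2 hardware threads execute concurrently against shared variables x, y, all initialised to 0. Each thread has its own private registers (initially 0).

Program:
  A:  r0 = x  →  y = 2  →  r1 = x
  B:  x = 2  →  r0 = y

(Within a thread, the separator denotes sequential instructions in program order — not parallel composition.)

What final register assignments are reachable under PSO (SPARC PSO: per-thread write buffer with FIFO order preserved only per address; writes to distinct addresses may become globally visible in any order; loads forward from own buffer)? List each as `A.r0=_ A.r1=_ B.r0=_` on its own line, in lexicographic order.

A.r0=0 A.r1=0 B.r0=0
A.r0=0 A.r1=0 B.r0=2
A.r0=0 A.r1=2 B.r0=0
A.r0=0 A.r1=2 B.r0=2
A.r0=2 A.r1=2 B.r0=0
A.r0=2 A.r1=2 B.r0=2

outcome vector order: (A.r0,A.r1,B.r0)
|PSO outcomes| = 6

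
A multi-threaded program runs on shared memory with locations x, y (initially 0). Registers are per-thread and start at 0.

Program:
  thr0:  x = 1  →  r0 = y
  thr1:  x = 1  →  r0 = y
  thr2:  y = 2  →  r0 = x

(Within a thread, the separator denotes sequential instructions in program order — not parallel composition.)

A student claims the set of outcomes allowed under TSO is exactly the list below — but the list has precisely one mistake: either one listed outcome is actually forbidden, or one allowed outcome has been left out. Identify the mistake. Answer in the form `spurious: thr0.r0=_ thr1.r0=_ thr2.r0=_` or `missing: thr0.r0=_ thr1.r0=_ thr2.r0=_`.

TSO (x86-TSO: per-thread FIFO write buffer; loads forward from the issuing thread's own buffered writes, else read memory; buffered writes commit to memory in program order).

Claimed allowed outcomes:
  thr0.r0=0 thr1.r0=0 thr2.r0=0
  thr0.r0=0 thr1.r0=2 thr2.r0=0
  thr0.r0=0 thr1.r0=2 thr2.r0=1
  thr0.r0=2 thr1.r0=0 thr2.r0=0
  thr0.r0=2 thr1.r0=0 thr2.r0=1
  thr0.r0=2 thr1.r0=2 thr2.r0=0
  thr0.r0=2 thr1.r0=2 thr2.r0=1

outcome vector order: (thr0.r0,thr1.r0,thr2.r0)
TSO (8): (0,0,0); (0,0,1); (0,2,0); (0,2,1); (2,0,0); (2,0,1); (2,2,0); (2,2,1)
TSO∖claimed = {(0,0,1)}

missing: thr0.r0=0 thr1.r0=0 thr2.r0=1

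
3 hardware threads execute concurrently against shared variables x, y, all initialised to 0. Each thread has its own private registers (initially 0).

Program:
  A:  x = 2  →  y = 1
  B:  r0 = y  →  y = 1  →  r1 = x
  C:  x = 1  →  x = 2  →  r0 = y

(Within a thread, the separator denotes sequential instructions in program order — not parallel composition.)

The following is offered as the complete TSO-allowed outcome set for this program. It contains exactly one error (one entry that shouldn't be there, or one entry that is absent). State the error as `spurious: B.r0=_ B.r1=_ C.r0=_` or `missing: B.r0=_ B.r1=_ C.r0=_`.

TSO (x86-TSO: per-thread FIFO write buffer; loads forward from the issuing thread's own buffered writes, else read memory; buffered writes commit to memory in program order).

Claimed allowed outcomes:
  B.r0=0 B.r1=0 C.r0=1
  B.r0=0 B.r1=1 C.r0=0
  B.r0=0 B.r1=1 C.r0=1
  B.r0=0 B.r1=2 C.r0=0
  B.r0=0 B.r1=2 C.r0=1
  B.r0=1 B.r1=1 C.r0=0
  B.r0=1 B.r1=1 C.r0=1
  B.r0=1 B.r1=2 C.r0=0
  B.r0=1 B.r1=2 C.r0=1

missing: B.r0=0 B.r1=0 C.r0=0

outcome vector order: (B.r0,B.r1,C.r0)
[TSO] allowed = {(0,0,0); (0,0,1); (0,1,0); (0,1,1); (0,2,0); (0,2,1); (1,1,0); (1,1,1); (1,2,0); (1,2,1)}
TSO∖claimed = {(0,0,0)}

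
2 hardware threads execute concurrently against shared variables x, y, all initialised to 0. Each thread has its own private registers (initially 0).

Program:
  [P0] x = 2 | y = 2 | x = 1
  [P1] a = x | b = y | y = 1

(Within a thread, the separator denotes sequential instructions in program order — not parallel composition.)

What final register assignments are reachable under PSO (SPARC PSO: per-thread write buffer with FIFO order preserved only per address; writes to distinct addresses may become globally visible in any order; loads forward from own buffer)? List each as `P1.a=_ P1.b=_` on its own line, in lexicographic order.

outcome vector order: (P1.a,P1.b)
|PSO outcomes| = 6

P1.a=0 P1.b=0
P1.a=0 P1.b=2
P1.a=1 P1.b=0
P1.a=1 P1.b=2
P1.a=2 P1.b=0
P1.a=2 P1.b=2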